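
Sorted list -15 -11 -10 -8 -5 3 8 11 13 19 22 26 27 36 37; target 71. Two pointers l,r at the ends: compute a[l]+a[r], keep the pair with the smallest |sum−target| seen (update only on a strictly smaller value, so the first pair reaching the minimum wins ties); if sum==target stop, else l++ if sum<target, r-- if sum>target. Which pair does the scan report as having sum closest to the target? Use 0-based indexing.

pair (36, 37) with sum 73 (|Δ|=2)

[0,14] -15+37=22 d=49 * → l++
[1,14] -11+37=26 d=45 * → l++
[2,14] -10+37=27 d=44 * → l++
[3,14] -8+37=29 d=42 * → l++
[4,14] -5+37=32 d=39 * → l++
[5,14] 3+37=40 d=31 * → l++
[6,14] 8+37=45 d=26 * → l++
[7,14] 11+37=48 d=23 * → l++
[8,14] 13+37=50 d=21 * → l++
[9,14] 19+37=56 d=15 * → l++
[10,14] 22+37=59 d=12 * → l++
[11,14] 26+37=63 d=8 * → l++
[12,14] 27+37=64 d=7 * → l++
[13,14] 36+37=73 d=2 * → r--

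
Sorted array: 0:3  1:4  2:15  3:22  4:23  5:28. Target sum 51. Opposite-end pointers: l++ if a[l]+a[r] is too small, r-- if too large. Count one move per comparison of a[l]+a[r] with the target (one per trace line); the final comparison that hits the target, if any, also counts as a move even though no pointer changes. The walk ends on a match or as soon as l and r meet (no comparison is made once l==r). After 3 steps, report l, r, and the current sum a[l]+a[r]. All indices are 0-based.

l=3, r=5, sum=50

[0,5] 3+28=31 <51 → l++
[1,5] 4+28=32 <51 → l++
[2,5] 15+28=43 <51 → l++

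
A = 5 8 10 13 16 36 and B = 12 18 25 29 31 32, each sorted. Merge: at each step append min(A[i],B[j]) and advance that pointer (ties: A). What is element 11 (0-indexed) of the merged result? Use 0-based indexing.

i=0 j=0: A[i]=5<=B[j]=12 take 5, i++
i=1 j=0: A[i]=8<=B[j]=12 take 8, i++
i=2 j=0: A[i]=10<=B[j]=12 take 10, i++
i=3 j=0: A[i]=13>B[j]=12 take 12, j++
i=3 j=1: A[i]=13<=B[j]=18 take 13, i++
i=4 j=1: A[i]=16<=B[j]=18 take 16, i++
i=5 j=1: A[i]=36>B[j]=18 take 18, j++
i=5 j=2: A[i]=36>B[j]=25 take 25, j++
i=5 j=3: A[i]=36>B[j]=29 take 29, j++
i=5 j=4: A[i]=36>B[j]=31 take 31, j++
i=5 j=5: A[i]=36>B[j]=32 take 32, j++
i=5 j=6: B done, take A[i]=36, i++

merged[11] = 36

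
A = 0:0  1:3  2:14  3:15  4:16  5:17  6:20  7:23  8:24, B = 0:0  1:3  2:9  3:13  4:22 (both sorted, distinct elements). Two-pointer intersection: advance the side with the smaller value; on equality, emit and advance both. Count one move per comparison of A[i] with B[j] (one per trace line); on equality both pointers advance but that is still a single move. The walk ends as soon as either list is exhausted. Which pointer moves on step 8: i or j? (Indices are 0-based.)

i

[i=0,j=0] 0==0 emit → i++,j++
[i=1,j=1] 3==3 emit → i++,j++
[i=2,j=2] 14>9 → j++
[i=2,j=3] 14>13 → j++
[i=2,j=4] 14<22 → i++
[i=3,j=4] 15<22 → i++
[i=4,j=4] 16<22 → i++
[i=5,j=4] 17<22 → i++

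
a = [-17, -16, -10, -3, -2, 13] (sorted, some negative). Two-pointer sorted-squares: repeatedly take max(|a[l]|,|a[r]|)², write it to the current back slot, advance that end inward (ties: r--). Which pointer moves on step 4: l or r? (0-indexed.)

l

l=0 r=5: |-17|>|13| out[5]=289, l++
l=1 r=5: |-16|>|13| out[4]=256, l++
l=2 r=5: |-10|<=|13| out[3]=169, r--
l=2 r=4: |-10|>|-2| out[2]=100, l++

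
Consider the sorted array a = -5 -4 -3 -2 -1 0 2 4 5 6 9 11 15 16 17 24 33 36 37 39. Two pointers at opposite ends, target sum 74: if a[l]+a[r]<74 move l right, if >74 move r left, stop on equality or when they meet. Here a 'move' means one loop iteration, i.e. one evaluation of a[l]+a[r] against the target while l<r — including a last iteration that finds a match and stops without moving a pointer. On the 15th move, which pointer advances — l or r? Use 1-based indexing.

l=1 r=20: -5+39=34 <74, l++
l=2 r=20: -4+39=35 <74, l++
l=3 r=20: -3+39=36 <74, l++
l=4 r=20: -2+39=37 <74, l++
l=5 r=20: -1+39=38 <74, l++
l=6 r=20: 0+39=39 <74, l++
l=7 r=20: 2+39=41 <74, l++
l=8 r=20: 4+39=43 <74, l++
l=9 r=20: 5+39=44 <74, l++
l=10 r=20: 6+39=45 <74, l++
l=11 r=20: 9+39=48 <74, l++
l=12 r=20: 11+39=50 <74, l++
l=13 r=20: 15+39=54 <74, l++
l=14 r=20: 16+39=55 <74, l++
l=15 r=20: 17+39=56 <74, l++

l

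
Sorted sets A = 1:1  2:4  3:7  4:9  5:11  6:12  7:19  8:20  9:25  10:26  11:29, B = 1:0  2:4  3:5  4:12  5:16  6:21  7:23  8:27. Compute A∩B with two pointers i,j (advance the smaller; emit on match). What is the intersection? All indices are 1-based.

i=1 j=1: 1>0, j++
i=1 j=2: 1<4, i++
i=2 j=2: 4==4 emit, i++,j++
i=3 j=3: 7>5, j++
i=3 j=4: 7<12, i++
i=4 j=4: 9<12, i++
i=5 j=4: 11<12, i++
i=6 j=4: 12==12 emit, i++,j++
i=7 j=5: 19>16, j++
i=7 j=6: 19<21, i++
i=8 j=6: 20<21, i++
i=9 j=6: 25>21, j++
i=9 j=7: 25>23, j++
i=9 j=8: 25<27, i++
i=10 j=8: 26<27, i++
i=11 j=8: 29>27, j++

intersection = [4, 12]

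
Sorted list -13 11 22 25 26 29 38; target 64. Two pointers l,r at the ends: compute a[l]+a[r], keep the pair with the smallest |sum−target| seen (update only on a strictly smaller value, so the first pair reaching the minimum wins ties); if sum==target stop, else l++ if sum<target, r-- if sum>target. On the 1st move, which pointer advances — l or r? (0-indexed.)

l=0 r=6: -13+38=25 d=39 *, l++

l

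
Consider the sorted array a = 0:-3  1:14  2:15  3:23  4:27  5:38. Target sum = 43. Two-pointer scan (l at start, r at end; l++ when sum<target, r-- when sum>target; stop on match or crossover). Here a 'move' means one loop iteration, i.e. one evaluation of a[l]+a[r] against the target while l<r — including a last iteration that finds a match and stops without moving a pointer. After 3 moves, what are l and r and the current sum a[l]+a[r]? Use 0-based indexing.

l=2, r=4, sum=42

l=0 r=5: -3+38=35 <43, l++
l=1 r=5: 14+38=52 >43, r--
l=1 r=4: 14+27=41 <43, l++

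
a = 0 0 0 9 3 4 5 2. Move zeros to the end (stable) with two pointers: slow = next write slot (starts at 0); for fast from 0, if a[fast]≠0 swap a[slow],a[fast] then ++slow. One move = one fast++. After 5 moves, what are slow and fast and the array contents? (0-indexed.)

slow=2, fast=5, a=[9, 3, 0, 0, 0, 4, 5, 2]

slow=0 fast=0: a[fast]=0, fast++
slow=0 fast=1: a[fast]=0, fast++
slow=0 fast=2: a[fast]=0, fast++
slow=0 fast=3: a[fast]=9≠0 swap→a[0]=9, slow++,fast++
slow=1 fast=4: a[fast]=3≠0 swap→a[1]=3, slow++,fast++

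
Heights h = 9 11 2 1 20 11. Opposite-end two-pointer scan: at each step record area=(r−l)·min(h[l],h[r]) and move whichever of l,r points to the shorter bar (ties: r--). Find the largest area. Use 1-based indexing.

l=1 r=6: min(9,11)*5=45 best=45 *, l++
l=2 r=6: min(11,11)*4=44 best=45, r--
l=2 r=5: min(11,20)*3=33 best=45, l++
l=3 r=5: min(2,20)*2=4 best=45, l++
l=4 r=5: min(1,20)*1=1 best=45, l++

max area = 45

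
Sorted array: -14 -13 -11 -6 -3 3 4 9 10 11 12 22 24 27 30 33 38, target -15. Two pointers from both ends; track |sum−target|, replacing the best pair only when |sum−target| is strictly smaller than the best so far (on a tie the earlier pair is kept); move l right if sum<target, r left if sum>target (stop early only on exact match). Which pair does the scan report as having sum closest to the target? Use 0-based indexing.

l=0 r=16: -14+38=24 d=39 *, r--
l=0 r=15: -14+33=19 d=34 *, r--
l=0 r=14: -14+30=16 d=31 *, r--
l=0 r=13: -14+27=13 d=28 *, r--
l=0 r=12: -14+24=10 d=25 *, r--
l=0 r=11: -14+22=8 d=23 *, r--
l=0 r=10: -14+12=-2 d=13 *, r--
l=0 r=9: -14+11=-3 d=12 *, r--
l=0 r=8: -14+10=-4 d=11 *, r--
l=0 r=7: -14+9=-5 d=10 *, r--
l=0 r=6: -14+4=-10 d=5 *, r--
l=0 r=5: -14+3=-11 d=4 *, r--
l=0 r=4: -14+-3=-17 d=2 *, l++
l=1 r=4: -13+-3=-16 d=1 *, l++
l=2 r=4: -11+-3=-14 d=1, r--
l=2 r=3: -11+-6=-17 d=2, l++

pair (-13, -3) with sum -16 (|Δ|=1)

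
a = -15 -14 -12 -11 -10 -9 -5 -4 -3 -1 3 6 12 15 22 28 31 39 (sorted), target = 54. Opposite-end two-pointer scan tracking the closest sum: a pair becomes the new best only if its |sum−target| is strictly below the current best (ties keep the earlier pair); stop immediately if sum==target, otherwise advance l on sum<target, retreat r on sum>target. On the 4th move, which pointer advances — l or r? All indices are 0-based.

[0,17] -15+39=24 d=30 * → l++
[1,17] -14+39=25 d=29 * → l++
[2,17] -12+39=27 d=27 * → l++
[3,17] -11+39=28 d=26 * → l++

l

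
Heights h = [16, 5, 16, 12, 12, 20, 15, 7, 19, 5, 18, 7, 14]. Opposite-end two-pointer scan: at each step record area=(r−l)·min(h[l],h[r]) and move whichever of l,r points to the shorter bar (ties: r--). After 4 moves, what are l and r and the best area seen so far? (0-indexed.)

l=2, r=10, best area=168

[0,12] min(16,14)*12=168 best=168 * → r--
[0,11] min(16,7)*11=77 best=168 → r--
[0,10] min(16,18)*10=160 best=168 → l++
[1,10] min(5,18)*9=45 best=168 → l++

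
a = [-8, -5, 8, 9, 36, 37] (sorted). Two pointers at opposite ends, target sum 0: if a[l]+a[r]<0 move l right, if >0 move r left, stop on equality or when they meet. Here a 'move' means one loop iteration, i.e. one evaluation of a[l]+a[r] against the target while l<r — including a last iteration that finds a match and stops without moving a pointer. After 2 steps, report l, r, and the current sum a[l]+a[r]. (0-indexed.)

l=0, r=3, sum=1

l=0 r=5: -8+37=29 >0, r--
l=0 r=4: -8+36=28 >0, r--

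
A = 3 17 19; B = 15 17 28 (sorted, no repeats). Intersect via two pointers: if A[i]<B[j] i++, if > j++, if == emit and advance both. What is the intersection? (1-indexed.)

intersection = [17]

[i=1,j=1] 3<15 → i++
[i=2,j=1] 17>15 → j++
[i=2,j=2] 17==17 emit → i++,j++
[i=3,j=3] 19<28 → i++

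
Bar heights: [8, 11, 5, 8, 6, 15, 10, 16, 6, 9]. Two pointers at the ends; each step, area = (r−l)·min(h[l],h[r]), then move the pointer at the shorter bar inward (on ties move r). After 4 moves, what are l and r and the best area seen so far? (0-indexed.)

l=2, r=7, best area=72

l=0 r=9: min(8,9)*9=72 best=72 *, l++
l=1 r=9: min(11,9)*8=72 best=72, r--
l=1 r=8: min(11,6)*7=42 best=72, r--
l=1 r=7: min(11,16)*6=66 best=72, l++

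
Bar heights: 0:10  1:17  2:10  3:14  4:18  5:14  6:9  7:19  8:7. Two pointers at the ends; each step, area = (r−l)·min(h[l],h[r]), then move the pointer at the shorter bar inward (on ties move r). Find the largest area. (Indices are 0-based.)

max area = 102

[0,8] min(10,7)*8=56 best=56 * → r--
[0,7] min(10,19)*7=70 best=70 * → l++
[1,7] min(17,19)*6=102 best=102 * → l++
[2,7] min(10,19)*5=50 best=102 → l++
[3,7] min(14,19)*4=56 best=102 → l++
[4,7] min(18,19)*3=54 best=102 → l++
[5,7] min(14,19)*2=28 best=102 → l++
[6,7] min(9,19)*1=9 best=102 → l++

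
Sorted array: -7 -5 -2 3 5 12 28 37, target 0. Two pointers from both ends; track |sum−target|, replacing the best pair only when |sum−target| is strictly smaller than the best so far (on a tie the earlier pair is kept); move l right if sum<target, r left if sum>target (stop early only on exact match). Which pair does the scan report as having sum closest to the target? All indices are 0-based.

[0,7] -7+37=30 d=30 * → r--
[0,6] -7+28=21 d=21 * → r--
[0,5] -7+12=5 d=5 * → r--
[0,4] -7+5=-2 d=2 * → l++
[1,4] -5+5=0 d=0 * → stop

pair (-5, 5) with sum 0 (|Δ|=0)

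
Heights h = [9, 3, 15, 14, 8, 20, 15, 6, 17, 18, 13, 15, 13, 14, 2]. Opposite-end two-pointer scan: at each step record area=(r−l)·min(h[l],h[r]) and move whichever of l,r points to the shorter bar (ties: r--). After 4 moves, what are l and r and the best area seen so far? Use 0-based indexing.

l=2, r=12, best area=154

l=0 r=14: min(9,2)*14=28 best=28 *, r--
l=0 r=13: min(9,14)*13=117 best=117 *, l++
l=1 r=13: min(3,14)*12=36 best=117, l++
l=2 r=13: min(15,14)*11=154 best=154 *, r--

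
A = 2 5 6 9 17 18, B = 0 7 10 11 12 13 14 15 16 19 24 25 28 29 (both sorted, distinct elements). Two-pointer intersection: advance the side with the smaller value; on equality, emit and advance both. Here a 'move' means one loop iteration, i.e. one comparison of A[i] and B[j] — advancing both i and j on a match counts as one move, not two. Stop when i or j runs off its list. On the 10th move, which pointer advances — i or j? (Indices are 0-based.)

j

i=0 j=0: 2>0, j++
i=0 j=1: 2<7, i++
i=1 j=1: 5<7, i++
i=2 j=1: 6<7, i++
i=3 j=1: 9>7, j++
i=3 j=2: 9<10, i++
i=4 j=2: 17>10, j++
i=4 j=3: 17>11, j++
i=4 j=4: 17>12, j++
i=4 j=5: 17>13, j++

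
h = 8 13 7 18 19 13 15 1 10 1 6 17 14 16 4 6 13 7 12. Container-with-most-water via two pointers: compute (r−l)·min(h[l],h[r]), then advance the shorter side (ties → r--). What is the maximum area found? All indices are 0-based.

max area = 204

[0,18] min(8,12)*18=144 best=144 * → l++
[1,18] min(13,12)*17=204 best=204 * → r--
[1,17] min(13,7)*16=112 best=204 → r--
[1,16] min(13,13)*15=195 best=204 → r--
[1,15] min(13,6)*14=84 best=204 → r--
[1,14] min(13,4)*13=52 best=204 → r--
[1,13] min(13,16)*12=156 best=204 → l++
[2,13] min(7,16)*11=77 best=204 → l++
[3,13] min(18,16)*10=160 best=204 → r--
[3,12] min(18,14)*9=126 best=204 → r--
[3,11] min(18,17)*8=136 best=204 → r--
[3,10] min(18,6)*7=42 best=204 → r--
[3,9] min(18,1)*6=6 best=204 → r--
[3,8] min(18,10)*5=50 best=204 → r--
[3,7] min(18,1)*4=4 best=204 → r--
[3,6] min(18,15)*3=45 best=204 → r--
[3,5] min(18,13)*2=26 best=204 → r--
[3,4] min(18,19)*1=18 best=204 → l++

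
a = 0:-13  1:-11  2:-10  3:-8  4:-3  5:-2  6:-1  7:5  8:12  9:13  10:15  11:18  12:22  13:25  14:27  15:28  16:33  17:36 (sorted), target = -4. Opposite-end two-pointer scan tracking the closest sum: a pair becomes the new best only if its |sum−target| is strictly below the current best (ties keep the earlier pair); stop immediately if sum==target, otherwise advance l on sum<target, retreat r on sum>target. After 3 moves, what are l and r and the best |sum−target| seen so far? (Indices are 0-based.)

l=0 r=17: -13+36=23 d=27 *, r--
l=0 r=16: -13+33=20 d=24 *, r--
l=0 r=15: -13+28=15 d=19 *, r--

l=0, r=14, best |Δ|=19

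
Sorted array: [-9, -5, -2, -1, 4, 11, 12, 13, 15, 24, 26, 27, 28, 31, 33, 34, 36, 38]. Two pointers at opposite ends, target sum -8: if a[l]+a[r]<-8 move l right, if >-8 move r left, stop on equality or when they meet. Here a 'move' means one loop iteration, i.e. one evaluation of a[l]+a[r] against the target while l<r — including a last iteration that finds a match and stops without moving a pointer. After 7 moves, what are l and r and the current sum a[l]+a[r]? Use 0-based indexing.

l=0, r=10, sum=17

[0,17] -9+38=29 >-8 → r--
[0,16] -9+36=27 >-8 → r--
[0,15] -9+34=25 >-8 → r--
[0,14] -9+33=24 >-8 → r--
[0,13] -9+31=22 >-8 → r--
[0,12] -9+28=19 >-8 → r--
[0,11] -9+27=18 >-8 → r--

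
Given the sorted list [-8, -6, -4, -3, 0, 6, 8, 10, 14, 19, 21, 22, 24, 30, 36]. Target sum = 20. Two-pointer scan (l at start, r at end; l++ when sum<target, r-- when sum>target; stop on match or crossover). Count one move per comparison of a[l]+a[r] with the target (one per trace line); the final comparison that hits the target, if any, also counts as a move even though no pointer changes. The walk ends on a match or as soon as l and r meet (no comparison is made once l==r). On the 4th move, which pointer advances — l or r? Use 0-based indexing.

l

[0,14] -8+36=28 >20 → r--
[0,13] -8+30=22 >20 → r--
[0,12] -8+24=16 <20 → l++
[1,12] -6+24=18 <20 → l++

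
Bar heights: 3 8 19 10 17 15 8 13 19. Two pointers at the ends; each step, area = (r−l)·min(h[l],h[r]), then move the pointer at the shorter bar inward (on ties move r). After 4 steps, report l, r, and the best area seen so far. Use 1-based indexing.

l=3, r=7, best area=114

[1,9] min(3,19)*8=24 best=24 * → l++
[2,9] min(8,19)*7=56 best=56 * → l++
[3,9] min(19,19)*6=114 best=114 * → r--
[3,8] min(19,13)*5=65 best=114 → r--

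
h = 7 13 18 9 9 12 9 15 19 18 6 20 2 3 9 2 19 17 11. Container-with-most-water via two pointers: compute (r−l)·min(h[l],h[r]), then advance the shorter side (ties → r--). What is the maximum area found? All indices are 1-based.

max area = 255

l=1 r=19: min(7,11)*18=126 best=126 *, l++
l=2 r=19: min(13,11)*17=187 best=187 *, r--
l=2 r=18: min(13,17)*16=208 best=208 *, l++
l=3 r=18: min(18,17)*15=255 best=255 *, r--
l=3 r=17: min(18,19)*14=252 best=255, l++
l=4 r=17: min(9,19)*13=117 best=255, l++
l=5 r=17: min(9,19)*12=108 best=255, l++
l=6 r=17: min(12,19)*11=132 best=255, l++
l=7 r=17: min(9,19)*10=90 best=255, l++
l=8 r=17: min(15,19)*9=135 best=255, l++
l=9 r=17: min(19,19)*8=152 best=255, r--
l=9 r=16: min(19,2)*7=14 best=255, r--
l=9 r=15: min(19,9)*6=54 best=255, r--
l=9 r=14: min(19,3)*5=15 best=255, r--
l=9 r=13: min(19,2)*4=8 best=255, r--
l=9 r=12: min(19,20)*3=57 best=255, l++
l=10 r=12: min(18,20)*2=36 best=255, l++
l=11 r=12: min(6,20)*1=6 best=255, l++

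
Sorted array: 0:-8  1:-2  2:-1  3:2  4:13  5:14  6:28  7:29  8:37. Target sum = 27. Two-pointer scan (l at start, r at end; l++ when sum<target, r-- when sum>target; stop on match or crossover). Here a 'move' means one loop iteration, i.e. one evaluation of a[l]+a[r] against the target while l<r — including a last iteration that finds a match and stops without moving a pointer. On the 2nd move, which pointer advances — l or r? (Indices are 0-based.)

[0,8] -8+37=29 >27 → r--
[0,7] -8+29=21 <27 → l++

l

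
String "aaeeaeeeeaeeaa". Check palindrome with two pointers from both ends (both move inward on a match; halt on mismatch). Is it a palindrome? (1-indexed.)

l=1 r=14: 'a'=='a', l++,r--
l=2 r=13: 'a'=='a', l++,r--
l=3 r=12: 'e'=='e', l++,r--
l=4 r=11: 'e'=='e', l++,r--
l=5 r=10: 'a'=='a', l++,r--
l=6 r=9: 'e'=='e', l++,r--
l=7 r=8: 'e'=='e', l++,r--

palindrome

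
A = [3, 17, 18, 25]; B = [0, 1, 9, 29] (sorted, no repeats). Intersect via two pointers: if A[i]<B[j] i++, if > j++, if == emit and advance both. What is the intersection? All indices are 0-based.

intersection = []

i=0 j=0: 3>0, j++
i=0 j=1: 3>1, j++
i=0 j=2: 3<9, i++
i=1 j=2: 17>9, j++
i=1 j=3: 17<29, i++
i=2 j=3: 18<29, i++
i=3 j=3: 25<29, i++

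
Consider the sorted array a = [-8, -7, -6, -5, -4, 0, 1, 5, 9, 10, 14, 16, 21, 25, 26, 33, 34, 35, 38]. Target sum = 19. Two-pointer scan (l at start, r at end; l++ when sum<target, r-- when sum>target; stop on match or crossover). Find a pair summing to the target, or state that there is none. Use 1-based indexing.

l=1 r=19: -8+38=30 >19, r--
l=1 r=18: -8+35=27 >19, r--
l=1 r=17: -8+34=26 >19, r--
l=1 r=16: -8+33=25 >19, r--
l=1 r=15: -8+26=18 <19, l++
l=2 r=15: -7+26=19, found

(-7, 26)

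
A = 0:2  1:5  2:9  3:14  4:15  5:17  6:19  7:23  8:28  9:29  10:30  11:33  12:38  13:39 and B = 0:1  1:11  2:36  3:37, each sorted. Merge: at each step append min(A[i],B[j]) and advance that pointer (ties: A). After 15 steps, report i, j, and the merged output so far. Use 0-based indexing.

[i=0,j=0] A[i]=2>B[j]=1 take 1 → j++
[i=0,j=1] A[i]=2<=B[j]=11 take 2 → i++
[i=1,j=1] A[i]=5<=B[j]=11 take 5 → i++
[i=2,j=1] A[i]=9<=B[j]=11 take 9 → i++
[i=3,j=1] A[i]=14>B[j]=11 take 11 → j++
[i=3,j=2] A[i]=14<=B[j]=36 take 14 → i++
[i=4,j=2] A[i]=15<=B[j]=36 take 15 → i++
[i=5,j=2] A[i]=17<=B[j]=36 take 17 → i++
[i=6,j=2] A[i]=19<=B[j]=36 take 19 → i++
[i=7,j=2] A[i]=23<=B[j]=36 take 23 → i++
[i=8,j=2] A[i]=28<=B[j]=36 take 28 → i++
[i=9,j=2] A[i]=29<=B[j]=36 take 29 → i++
[i=10,j=2] A[i]=30<=B[j]=36 take 30 → i++
[i=11,j=2] A[i]=33<=B[j]=36 take 33 → i++
[i=12,j=2] A[i]=38>B[j]=36 take 36 → j++

i=12, j=3, merged so far=[1, 2, 5, 9, 11, 14, 15, 17, 19, 23, 28, 29, 30, 33, 36]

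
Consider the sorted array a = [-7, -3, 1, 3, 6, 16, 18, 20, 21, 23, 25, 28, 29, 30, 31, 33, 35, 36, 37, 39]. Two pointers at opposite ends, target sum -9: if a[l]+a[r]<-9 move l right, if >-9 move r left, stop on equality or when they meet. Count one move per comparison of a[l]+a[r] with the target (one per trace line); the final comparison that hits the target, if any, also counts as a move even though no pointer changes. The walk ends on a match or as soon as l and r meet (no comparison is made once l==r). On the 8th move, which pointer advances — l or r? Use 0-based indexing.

[0,19] -7+39=32 >-9 → r--
[0,18] -7+37=30 >-9 → r--
[0,17] -7+36=29 >-9 → r--
[0,16] -7+35=28 >-9 → r--
[0,15] -7+33=26 >-9 → r--
[0,14] -7+31=24 >-9 → r--
[0,13] -7+30=23 >-9 → r--
[0,12] -7+29=22 >-9 → r--

r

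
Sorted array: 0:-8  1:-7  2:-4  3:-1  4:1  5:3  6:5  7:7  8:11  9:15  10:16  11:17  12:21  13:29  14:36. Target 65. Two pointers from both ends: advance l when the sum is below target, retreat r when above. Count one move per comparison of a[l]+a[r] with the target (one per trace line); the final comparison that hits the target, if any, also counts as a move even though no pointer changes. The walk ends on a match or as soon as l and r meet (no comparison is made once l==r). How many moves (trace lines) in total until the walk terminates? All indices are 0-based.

14 moves

[0,14] -8+36=28 <65 → l++
[1,14] -7+36=29 <65 → l++
[2,14] -4+36=32 <65 → l++
[3,14] -1+36=35 <65 → l++
[4,14] 1+36=37 <65 → l++
[5,14] 3+36=39 <65 → l++
[6,14] 5+36=41 <65 → l++
[7,14] 7+36=43 <65 → l++
[8,14] 11+36=47 <65 → l++
[9,14] 15+36=51 <65 → l++
[10,14] 16+36=52 <65 → l++
[11,14] 17+36=53 <65 → l++
[12,14] 21+36=57 <65 → l++
[13,14] 29+36=65 → found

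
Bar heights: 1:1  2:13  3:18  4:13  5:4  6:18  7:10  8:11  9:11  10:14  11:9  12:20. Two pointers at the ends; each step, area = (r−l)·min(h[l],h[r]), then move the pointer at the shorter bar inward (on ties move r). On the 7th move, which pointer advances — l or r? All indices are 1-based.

l=1 r=12: min(1,20)*11=11 best=11 *, l++
l=2 r=12: min(13,20)*10=130 best=130 *, l++
l=3 r=12: min(18,20)*9=162 best=162 *, l++
l=4 r=12: min(13,20)*8=104 best=162, l++
l=5 r=12: min(4,20)*7=28 best=162, l++
l=6 r=12: min(18,20)*6=108 best=162, l++
l=7 r=12: min(10,20)*5=50 best=162, l++

l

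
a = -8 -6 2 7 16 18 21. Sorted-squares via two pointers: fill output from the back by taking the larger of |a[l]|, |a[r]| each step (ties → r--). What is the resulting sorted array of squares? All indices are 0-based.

[4, 36, 49, 64, 256, 324, 441]

[0,6] |-8|<=|21| out[6]=441 → r--
[0,5] |-8|<=|18| out[5]=324 → r--
[0,4] |-8|<=|16| out[4]=256 → r--
[0,3] |-8|>|7| out[3]=64 → l++
[1,3] |-6|<=|7| out[2]=49 → r--
[1,2] |-6|>|2| out[1]=36 → l++
[2,2] |2|<=|2| out[0]=4 → r--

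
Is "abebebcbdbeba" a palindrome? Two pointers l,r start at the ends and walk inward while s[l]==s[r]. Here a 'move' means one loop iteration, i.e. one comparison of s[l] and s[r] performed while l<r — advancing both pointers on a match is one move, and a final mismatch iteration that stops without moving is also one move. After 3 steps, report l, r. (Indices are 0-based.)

l=0 r=12: 'a'=='a', l++,r--
l=1 r=11: 'b'=='b', l++,r--
l=2 r=10: 'e'=='e', l++,r--

l=3, r=9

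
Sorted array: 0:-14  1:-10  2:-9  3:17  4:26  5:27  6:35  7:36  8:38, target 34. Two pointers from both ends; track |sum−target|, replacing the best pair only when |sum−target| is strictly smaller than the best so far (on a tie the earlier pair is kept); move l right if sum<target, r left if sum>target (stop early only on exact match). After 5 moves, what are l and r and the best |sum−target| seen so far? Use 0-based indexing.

l=3, r=6, best |Δ|=5

[0,8] -14+38=24 d=10 * → l++
[1,8] -10+38=28 d=6 * → l++
[2,8] -9+38=29 d=5 * → l++
[3,8] 17+38=55 d=21 → r--
[3,7] 17+36=53 d=19 → r--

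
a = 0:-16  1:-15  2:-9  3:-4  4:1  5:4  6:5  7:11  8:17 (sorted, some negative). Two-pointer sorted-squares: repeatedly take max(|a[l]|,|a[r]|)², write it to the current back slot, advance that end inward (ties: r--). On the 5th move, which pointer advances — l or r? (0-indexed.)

[0,8] |-16|<=|17| out[8]=289 → r--
[0,7] |-16|>|11| out[7]=256 → l++
[1,7] |-15|>|11| out[6]=225 → l++
[2,7] |-9|<=|11| out[5]=121 → r--
[2,6] |-9|>|5| out[4]=81 → l++

l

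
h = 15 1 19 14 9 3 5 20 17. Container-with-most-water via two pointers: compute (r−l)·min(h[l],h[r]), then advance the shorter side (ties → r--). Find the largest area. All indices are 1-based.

max area = 120

[1,9] min(15,17)*8=120 best=120 * → l++
[2,9] min(1,17)*7=7 best=120 → l++
[3,9] min(19,17)*6=102 best=120 → r--
[3,8] min(19,20)*5=95 best=120 → l++
[4,8] min(14,20)*4=56 best=120 → l++
[5,8] min(9,20)*3=27 best=120 → l++
[6,8] min(3,20)*2=6 best=120 → l++
[7,8] min(5,20)*1=5 best=120 → l++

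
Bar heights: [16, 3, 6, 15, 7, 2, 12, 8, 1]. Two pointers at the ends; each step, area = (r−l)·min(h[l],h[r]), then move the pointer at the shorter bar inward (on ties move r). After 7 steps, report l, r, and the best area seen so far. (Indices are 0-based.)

l=0, r=1, best area=72

[0,8] min(16,1)*8=8 best=8 * → r--
[0,7] min(16,8)*7=56 best=56 * → r--
[0,6] min(16,12)*6=72 best=72 * → r--
[0,5] min(16,2)*5=10 best=72 → r--
[0,4] min(16,7)*4=28 best=72 → r--
[0,3] min(16,15)*3=45 best=72 → r--
[0,2] min(16,6)*2=12 best=72 → r--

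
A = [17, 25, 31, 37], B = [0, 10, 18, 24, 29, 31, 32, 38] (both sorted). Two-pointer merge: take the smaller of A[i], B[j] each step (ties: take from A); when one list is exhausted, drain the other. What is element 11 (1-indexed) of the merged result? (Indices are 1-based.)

merged[11] = 37

[i=1,j=1] A[i]=17>B[j]=0 take 0 → j++
[i=1,j=2] A[i]=17>B[j]=10 take 10 → j++
[i=1,j=3] A[i]=17<=B[j]=18 take 17 → i++
[i=2,j=3] A[i]=25>B[j]=18 take 18 → j++
[i=2,j=4] A[i]=25>B[j]=24 take 24 → j++
[i=2,j=5] A[i]=25<=B[j]=29 take 25 → i++
[i=3,j=5] A[i]=31>B[j]=29 take 29 → j++
[i=3,j=6] A[i]=31<=B[j]=31 take 31 → i++
[i=4,j=6] A[i]=37>B[j]=31 take 31 → j++
[i=4,j=7] A[i]=37>B[j]=32 take 32 → j++
[i=4,j=8] A[i]=37<=B[j]=38 take 37 → i++
[i=5,j=8] A done, take B[j]=38 → j++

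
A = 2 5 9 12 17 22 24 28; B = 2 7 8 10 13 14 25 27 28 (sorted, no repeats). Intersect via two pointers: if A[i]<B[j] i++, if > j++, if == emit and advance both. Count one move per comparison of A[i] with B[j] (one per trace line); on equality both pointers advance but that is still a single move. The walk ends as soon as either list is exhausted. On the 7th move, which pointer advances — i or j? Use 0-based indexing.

i

i=0 j=0: 2==2 emit, i++,j++
i=1 j=1: 5<7, i++
i=2 j=1: 9>7, j++
i=2 j=2: 9>8, j++
i=2 j=3: 9<10, i++
i=3 j=3: 12>10, j++
i=3 j=4: 12<13, i++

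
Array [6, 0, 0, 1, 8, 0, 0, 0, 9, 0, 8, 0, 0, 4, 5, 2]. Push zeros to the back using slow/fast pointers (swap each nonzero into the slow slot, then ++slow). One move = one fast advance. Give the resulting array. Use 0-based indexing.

[6, 1, 8, 9, 8, 4, 5, 2, 0, 0, 0, 0, 0, 0, 0, 0]

(s=0,f=0) a[fast]=6≠0 swap→a[0]=6 → slow++,fast++
(s=1,f=1) a[fast]=0 → fast++
(s=1,f=2) a[fast]=0 → fast++
(s=1,f=3) a[fast]=1≠0 swap→a[1]=1 → slow++,fast++
(s=2,f=4) a[fast]=8≠0 swap→a[2]=8 → slow++,fast++
(s=3,f=5) a[fast]=0 → fast++
(s=3,f=6) a[fast]=0 → fast++
(s=3,f=7) a[fast]=0 → fast++
(s=3,f=8) a[fast]=9≠0 swap→a[3]=9 → slow++,fast++
(s=4,f=9) a[fast]=0 → fast++
(s=4,f=10) a[fast]=8≠0 swap→a[4]=8 → slow++,fast++
(s=5,f=11) a[fast]=0 → fast++
(s=5,f=12) a[fast]=0 → fast++
(s=5,f=13) a[fast]=4≠0 swap→a[5]=4 → slow++,fast++
(s=6,f=14) a[fast]=5≠0 swap→a[6]=5 → slow++,fast++
(s=7,f=15) a[fast]=2≠0 swap→a[7]=2 → slow++,fast++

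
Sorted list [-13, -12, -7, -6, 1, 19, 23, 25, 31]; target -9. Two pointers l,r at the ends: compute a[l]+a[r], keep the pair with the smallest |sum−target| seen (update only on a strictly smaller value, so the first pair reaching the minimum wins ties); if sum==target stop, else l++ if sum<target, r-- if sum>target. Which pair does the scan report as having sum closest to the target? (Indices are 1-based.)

[1,9] -13+31=18 d=27 * → r--
[1,8] -13+25=12 d=21 * → r--
[1,7] -13+23=10 d=19 * → r--
[1,6] -13+19=6 d=15 * → r--
[1,5] -13+1=-12 d=3 * → l++
[2,5] -12+1=-11 d=2 * → l++
[3,5] -7+1=-6 d=3 → r--
[3,4] -7+-6=-13 d=4 → l++

pair (-12, 1) with sum -11 (|Δ|=2)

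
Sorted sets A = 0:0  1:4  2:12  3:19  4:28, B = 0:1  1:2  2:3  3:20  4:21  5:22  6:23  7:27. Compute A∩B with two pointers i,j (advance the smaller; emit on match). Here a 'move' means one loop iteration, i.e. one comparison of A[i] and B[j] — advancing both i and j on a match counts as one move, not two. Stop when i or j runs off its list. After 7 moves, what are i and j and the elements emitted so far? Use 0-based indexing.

i=4, j=3, emitted=[]

i=0 j=0: 0<1, i++
i=1 j=0: 4>1, j++
i=1 j=1: 4>2, j++
i=1 j=2: 4>3, j++
i=1 j=3: 4<20, i++
i=2 j=3: 12<20, i++
i=3 j=3: 19<20, i++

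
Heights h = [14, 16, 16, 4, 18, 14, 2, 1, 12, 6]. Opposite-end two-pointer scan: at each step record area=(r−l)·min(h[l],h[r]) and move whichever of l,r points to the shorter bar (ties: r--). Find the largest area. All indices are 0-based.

max area = 96

l=0 r=9: min(14,6)*9=54 best=54 *, r--
l=0 r=8: min(14,12)*8=96 best=96 *, r--
l=0 r=7: min(14,1)*7=7 best=96, r--
l=0 r=6: min(14,2)*6=12 best=96, r--
l=0 r=5: min(14,14)*5=70 best=96, r--
l=0 r=4: min(14,18)*4=56 best=96, l++
l=1 r=4: min(16,18)*3=48 best=96, l++
l=2 r=4: min(16,18)*2=32 best=96, l++
l=3 r=4: min(4,18)*1=4 best=96, l++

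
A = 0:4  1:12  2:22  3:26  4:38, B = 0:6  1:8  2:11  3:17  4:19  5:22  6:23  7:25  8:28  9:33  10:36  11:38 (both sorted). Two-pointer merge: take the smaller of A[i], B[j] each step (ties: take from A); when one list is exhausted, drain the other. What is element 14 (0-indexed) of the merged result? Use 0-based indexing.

[i=0,j=0] A[i]=4<=B[j]=6 take 4 → i++
[i=1,j=0] A[i]=12>B[j]=6 take 6 → j++
[i=1,j=1] A[i]=12>B[j]=8 take 8 → j++
[i=1,j=2] A[i]=12>B[j]=11 take 11 → j++
[i=1,j=3] A[i]=12<=B[j]=17 take 12 → i++
[i=2,j=3] A[i]=22>B[j]=17 take 17 → j++
[i=2,j=4] A[i]=22>B[j]=19 take 19 → j++
[i=2,j=5] A[i]=22<=B[j]=22 take 22 → i++
[i=3,j=5] A[i]=26>B[j]=22 take 22 → j++
[i=3,j=6] A[i]=26>B[j]=23 take 23 → j++
[i=3,j=7] A[i]=26>B[j]=25 take 25 → j++
[i=3,j=8] A[i]=26<=B[j]=28 take 26 → i++
[i=4,j=8] A[i]=38>B[j]=28 take 28 → j++
[i=4,j=9] A[i]=38>B[j]=33 take 33 → j++
[i=4,j=10] A[i]=38>B[j]=36 take 36 → j++
[i=4,j=11] A[i]=38<=B[j]=38 take 38 → i++
[i=5,j=11] A done, take B[j]=38 → j++

merged[14] = 36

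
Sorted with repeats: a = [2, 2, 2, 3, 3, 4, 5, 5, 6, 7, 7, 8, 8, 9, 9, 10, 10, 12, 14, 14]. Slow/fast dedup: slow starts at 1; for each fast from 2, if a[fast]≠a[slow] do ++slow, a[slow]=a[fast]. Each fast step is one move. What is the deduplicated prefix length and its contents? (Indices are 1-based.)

slow=1 fast=2: a[fast]=2=a[slow] dup, fast++
slow=1 fast=3: a[fast]=2=a[slow] dup, fast++
slow=1 fast=4: a[fast]=3≠a[slow]=2 write a[2]=3, slow++,fast++
slow=2 fast=5: a[fast]=3=a[slow] dup, fast++
slow=2 fast=6: a[fast]=4≠a[slow]=3 write a[3]=4, slow++,fast++
slow=3 fast=7: a[fast]=5≠a[slow]=4 write a[4]=5, slow++,fast++
slow=4 fast=8: a[fast]=5=a[slow] dup, fast++
slow=4 fast=9: a[fast]=6≠a[slow]=5 write a[5]=6, slow++,fast++
slow=5 fast=10: a[fast]=7≠a[slow]=6 write a[6]=7, slow++,fast++
slow=6 fast=11: a[fast]=7=a[slow] dup, fast++
slow=6 fast=12: a[fast]=8≠a[slow]=7 write a[7]=8, slow++,fast++
slow=7 fast=13: a[fast]=8=a[slow] dup, fast++
slow=7 fast=14: a[fast]=9≠a[slow]=8 write a[8]=9, slow++,fast++
slow=8 fast=15: a[fast]=9=a[slow] dup, fast++
slow=8 fast=16: a[fast]=10≠a[slow]=9 write a[9]=10, slow++,fast++
slow=9 fast=17: a[fast]=10=a[slow] dup, fast++
slow=9 fast=18: a[fast]=12≠a[slow]=10 write a[10]=12, slow++,fast++
slow=10 fast=19: a[fast]=14≠a[slow]=12 write a[11]=14, slow++,fast++
slow=11 fast=20: a[fast]=14=a[slow] dup, fast++

length 11; prefix = [2, 3, 4, 5, 6, 7, 8, 9, 10, 12, 14]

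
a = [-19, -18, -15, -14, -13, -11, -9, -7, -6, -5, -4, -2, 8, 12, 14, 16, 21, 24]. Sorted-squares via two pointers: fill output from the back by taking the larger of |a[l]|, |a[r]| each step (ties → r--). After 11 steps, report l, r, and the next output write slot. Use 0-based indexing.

l=0 r=17: |-19|<=|24| out[17]=576, r--
l=0 r=16: |-19|<=|21| out[16]=441, r--
l=0 r=15: |-19|>|16| out[15]=361, l++
l=1 r=15: |-18|>|16| out[14]=324, l++
l=2 r=15: |-15|<=|16| out[13]=256, r--
l=2 r=14: |-15|>|14| out[12]=225, l++
l=3 r=14: |-14|<=|14| out[11]=196, r--
l=3 r=13: |-14|>|12| out[10]=196, l++
l=4 r=13: |-13|>|12| out[9]=169, l++
l=5 r=13: |-11|<=|12| out[8]=144, r--
l=5 r=12: |-11|>|8| out[7]=121, l++

l=6, r=12, next write slot=6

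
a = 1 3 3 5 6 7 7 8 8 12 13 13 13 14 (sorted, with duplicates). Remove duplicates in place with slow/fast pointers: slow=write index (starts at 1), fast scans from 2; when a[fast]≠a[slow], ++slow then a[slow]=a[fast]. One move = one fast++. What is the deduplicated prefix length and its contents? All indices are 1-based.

(s=1,f=2) a[fast]=3≠a[slow]=1 write a[2]=3 → slow++,fast++
(s=2,f=3) a[fast]=3=a[slow] dup → fast++
(s=2,f=4) a[fast]=5≠a[slow]=3 write a[3]=5 → slow++,fast++
(s=3,f=5) a[fast]=6≠a[slow]=5 write a[4]=6 → slow++,fast++
(s=4,f=6) a[fast]=7≠a[slow]=6 write a[5]=7 → slow++,fast++
(s=5,f=7) a[fast]=7=a[slow] dup → fast++
(s=5,f=8) a[fast]=8≠a[slow]=7 write a[6]=8 → slow++,fast++
(s=6,f=9) a[fast]=8=a[slow] dup → fast++
(s=6,f=10) a[fast]=12≠a[slow]=8 write a[7]=12 → slow++,fast++
(s=7,f=11) a[fast]=13≠a[slow]=12 write a[8]=13 → slow++,fast++
(s=8,f=12) a[fast]=13=a[slow] dup → fast++
(s=8,f=13) a[fast]=13=a[slow] dup → fast++
(s=8,f=14) a[fast]=14≠a[slow]=13 write a[9]=14 → slow++,fast++

length 9; prefix = [1, 3, 5, 6, 7, 8, 12, 13, 14]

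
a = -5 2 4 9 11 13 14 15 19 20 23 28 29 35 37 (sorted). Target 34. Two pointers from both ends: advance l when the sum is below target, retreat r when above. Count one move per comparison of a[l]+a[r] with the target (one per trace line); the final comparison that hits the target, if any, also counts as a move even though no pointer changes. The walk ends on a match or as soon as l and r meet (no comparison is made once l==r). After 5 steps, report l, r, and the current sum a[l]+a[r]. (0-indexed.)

l=3, r=12, sum=38

l=0 r=14: -5+37=32 <34, l++
l=1 r=14: 2+37=39 >34, r--
l=1 r=13: 2+35=37 >34, r--
l=1 r=12: 2+29=31 <34, l++
l=2 r=12: 4+29=33 <34, l++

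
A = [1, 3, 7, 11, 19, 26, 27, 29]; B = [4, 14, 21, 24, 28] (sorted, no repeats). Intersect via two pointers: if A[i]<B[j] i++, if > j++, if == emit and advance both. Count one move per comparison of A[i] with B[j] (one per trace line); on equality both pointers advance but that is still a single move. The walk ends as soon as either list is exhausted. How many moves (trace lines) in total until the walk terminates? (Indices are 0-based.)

i=0 j=0: 1<4, i++
i=1 j=0: 3<4, i++
i=2 j=0: 7>4, j++
i=2 j=1: 7<14, i++
i=3 j=1: 11<14, i++
i=4 j=1: 19>14, j++
i=4 j=2: 19<21, i++
i=5 j=2: 26>21, j++
i=5 j=3: 26>24, j++
i=5 j=4: 26<28, i++
i=6 j=4: 27<28, i++
i=7 j=4: 29>28, j++

12 moves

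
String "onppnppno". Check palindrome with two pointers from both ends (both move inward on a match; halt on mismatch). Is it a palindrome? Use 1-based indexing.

l=1 r=9: 'o'=='o', l++,r--
l=2 r=8: 'n'=='n', l++,r--
l=3 r=7: 'p'=='p', l++,r--
l=4 r=6: 'p'=='p', l++,r--

palindrome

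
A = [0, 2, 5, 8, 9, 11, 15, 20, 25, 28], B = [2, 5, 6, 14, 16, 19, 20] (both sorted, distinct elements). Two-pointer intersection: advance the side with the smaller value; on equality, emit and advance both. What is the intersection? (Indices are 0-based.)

[i=0,j=0] 0<2 → i++
[i=1,j=0] 2==2 emit → i++,j++
[i=2,j=1] 5==5 emit → i++,j++
[i=3,j=2] 8>6 → j++
[i=3,j=3] 8<14 → i++
[i=4,j=3] 9<14 → i++
[i=5,j=3] 11<14 → i++
[i=6,j=3] 15>14 → j++
[i=6,j=4] 15<16 → i++
[i=7,j=4] 20>16 → j++
[i=7,j=5] 20>19 → j++
[i=7,j=6] 20==20 emit → i++,j++

intersection = [2, 5, 20]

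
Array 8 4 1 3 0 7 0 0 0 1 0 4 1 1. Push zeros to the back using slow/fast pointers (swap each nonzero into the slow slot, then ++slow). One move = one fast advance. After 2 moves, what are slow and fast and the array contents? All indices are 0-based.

slow=2, fast=2, a=[8, 4, 1, 3, 0, 7, 0, 0, 0, 1, 0, 4, 1, 1]

(s=0,f=0) a[fast]=8≠0 swap→a[0]=8 → slow++,fast++
(s=1,f=1) a[fast]=4≠0 swap→a[1]=4 → slow++,fast++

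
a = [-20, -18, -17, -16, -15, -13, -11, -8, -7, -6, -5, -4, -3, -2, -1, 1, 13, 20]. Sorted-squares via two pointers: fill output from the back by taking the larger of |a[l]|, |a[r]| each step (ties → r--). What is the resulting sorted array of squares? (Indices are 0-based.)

[0,17] |-20|<=|20| out[17]=400 → r--
[0,16] |-20|>|13| out[16]=400 → l++
[1,16] |-18|>|13| out[15]=324 → l++
[2,16] |-17|>|13| out[14]=289 → l++
[3,16] |-16|>|13| out[13]=256 → l++
[4,16] |-15|>|13| out[12]=225 → l++
[5,16] |-13|<=|13| out[11]=169 → r--
[5,15] |-13|>|1| out[10]=169 → l++
[6,15] |-11|>|1| out[9]=121 → l++
[7,15] |-8|>|1| out[8]=64 → l++
[8,15] |-7|>|1| out[7]=49 → l++
[9,15] |-6|>|1| out[6]=36 → l++
[10,15] |-5|>|1| out[5]=25 → l++
[11,15] |-4|>|1| out[4]=16 → l++
[12,15] |-3|>|1| out[3]=9 → l++
[13,15] |-2|>|1| out[2]=4 → l++
[14,15] |-1|<=|1| out[1]=1 → r--
[14,14] |-1|<=|-1| out[0]=1 → r--

[1, 1, 4, 9, 16, 25, 36, 49, 64, 121, 169, 169, 225, 256, 289, 324, 400, 400]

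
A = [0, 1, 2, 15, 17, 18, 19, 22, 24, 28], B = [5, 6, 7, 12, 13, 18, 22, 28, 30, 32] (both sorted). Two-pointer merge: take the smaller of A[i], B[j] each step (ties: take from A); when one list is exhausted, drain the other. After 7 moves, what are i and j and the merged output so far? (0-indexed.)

i=3, j=4, merged so far=[0, 1, 2, 5, 6, 7, 12]

i=0 j=0: A[i]=0<=B[j]=5 take 0, i++
i=1 j=0: A[i]=1<=B[j]=5 take 1, i++
i=2 j=0: A[i]=2<=B[j]=5 take 2, i++
i=3 j=0: A[i]=15>B[j]=5 take 5, j++
i=3 j=1: A[i]=15>B[j]=6 take 6, j++
i=3 j=2: A[i]=15>B[j]=7 take 7, j++
i=3 j=3: A[i]=15>B[j]=12 take 12, j++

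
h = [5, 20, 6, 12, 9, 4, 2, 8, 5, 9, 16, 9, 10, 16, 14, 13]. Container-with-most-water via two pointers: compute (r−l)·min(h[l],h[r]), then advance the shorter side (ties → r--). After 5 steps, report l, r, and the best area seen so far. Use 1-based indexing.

l=2, r=12, best area=192

l=1 r=16: min(5,13)*15=75 best=75 *, l++
l=2 r=16: min(20,13)*14=182 best=182 *, r--
l=2 r=15: min(20,14)*13=182 best=182, r--
l=2 r=14: min(20,16)*12=192 best=192 *, r--
l=2 r=13: min(20,10)*11=110 best=192, r--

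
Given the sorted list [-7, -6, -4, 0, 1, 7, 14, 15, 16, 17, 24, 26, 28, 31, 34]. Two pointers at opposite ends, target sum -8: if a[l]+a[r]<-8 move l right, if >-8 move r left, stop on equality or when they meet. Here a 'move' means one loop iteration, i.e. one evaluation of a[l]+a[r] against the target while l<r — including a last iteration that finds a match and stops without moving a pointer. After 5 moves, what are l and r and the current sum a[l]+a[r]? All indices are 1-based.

l=1, r=10, sum=10

l=1 r=15: -7+34=27 >-8, r--
l=1 r=14: -7+31=24 >-8, r--
l=1 r=13: -7+28=21 >-8, r--
l=1 r=12: -7+26=19 >-8, r--
l=1 r=11: -7+24=17 >-8, r--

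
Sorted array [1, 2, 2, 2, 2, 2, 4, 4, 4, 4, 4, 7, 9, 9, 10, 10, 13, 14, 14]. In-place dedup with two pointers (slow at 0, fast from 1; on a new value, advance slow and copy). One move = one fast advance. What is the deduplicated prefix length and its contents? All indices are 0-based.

(s=0,f=1) a[fast]=2≠a[slow]=1 write a[1]=2 → slow++,fast++
(s=1,f=2) a[fast]=2=a[slow] dup → fast++
(s=1,f=3) a[fast]=2=a[slow] dup → fast++
(s=1,f=4) a[fast]=2=a[slow] dup → fast++
(s=1,f=5) a[fast]=2=a[slow] dup → fast++
(s=1,f=6) a[fast]=4≠a[slow]=2 write a[2]=4 → slow++,fast++
(s=2,f=7) a[fast]=4=a[slow] dup → fast++
(s=2,f=8) a[fast]=4=a[slow] dup → fast++
(s=2,f=9) a[fast]=4=a[slow] dup → fast++
(s=2,f=10) a[fast]=4=a[slow] dup → fast++
(s=2,f=11) a[fast]=7≠a[slow]=4 write a[3]=7 → slow++,fast++
(s=3,f=12) a[fast]=9≠a[slow]=7 write a[4]=9 → slow++,fast++
(s=4,f=13) a[fast]=9=a[slow] dup → fast++
(s=4,f=14) a[fast]=10≠a[slow]=9 write a[5]=10 → slow++,fast++
(s=5,f=15) a[fast]=10=a[slow] dup → fast++
(s=5,f=16) a[fast]=13≠a[slow]=10 write a[6]=13 → slow++,fast++
(s=6,f=17) a[fast]=14≠a[slow]=13 write a[7]=14 → slow++,fast++
(s=7,f=18) a[fast]=14=a[slow] dup → fast++

length 8; prefix = [1, 2, 4, 7, 9, 10, 13, 14]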